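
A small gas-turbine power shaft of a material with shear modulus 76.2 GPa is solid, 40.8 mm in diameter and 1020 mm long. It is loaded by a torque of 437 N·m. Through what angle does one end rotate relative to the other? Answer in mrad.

21.5 mrad

J = πd⁴/32 = π(0.0408)⁴/32 = 2.720×10^-7 m⁴.
θ = T·L/(G·J) = 437.0 × 1.02 / (76.2×10⁹ × 2.720×10^-7) = 0.02150 rad.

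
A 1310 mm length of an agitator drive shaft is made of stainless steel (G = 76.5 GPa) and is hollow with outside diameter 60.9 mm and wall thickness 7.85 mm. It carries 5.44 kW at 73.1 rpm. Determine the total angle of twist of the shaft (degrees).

0.741°

ω = 2π·73.1/60 = 7.655 rad/s, so T = P/ω = 5.44×10³ / 7.655 = 710.6 N·m.
J = π(d_o⁴ − d_i⁴)/32 = π(0.0609⁴ − 0.0452⁴)/32 = 9.406×10^-7 m⁴.
θ = T·L/(G·J) = 710.6 × 1.31 / (76.5×10⁹ × 9.406×10^-7) = 0.01294 rad.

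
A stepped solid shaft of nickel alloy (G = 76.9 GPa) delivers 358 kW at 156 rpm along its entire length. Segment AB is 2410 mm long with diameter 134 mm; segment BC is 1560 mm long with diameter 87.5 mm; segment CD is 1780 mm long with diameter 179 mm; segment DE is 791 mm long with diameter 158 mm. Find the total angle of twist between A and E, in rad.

ω = 2π·156/60 = 16.34 rad/s, so T = P/ω = 358×10³ / 16.34 = 21910 N·m.
J_AB = π(0.134)⁴/32 = 3.17×10^-5 m⁴; J_BC = π(0.0875)⁴/32 = 5.75×10^-6 m⁴; J_CD = π(0.179)⁴/32 = 1.01×10^-4 m⁴; J_DE = π(0.158)⁴/32 = 6.12×10^-5 m⁴.
θ = (T/G)·Σ L_i/J_i = (21910/76.9×10⁹)·(2.41/3.17×10^-5 + 1.56/5.75×10^-6 + 1.78/1.01×10^-4 + 0.791/6.12×10^-5) = 0.1077 rad.

0.108 rad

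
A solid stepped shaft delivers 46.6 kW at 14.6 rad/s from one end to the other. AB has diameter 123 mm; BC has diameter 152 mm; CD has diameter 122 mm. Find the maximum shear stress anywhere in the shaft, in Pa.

ω = 14.6 rad/s, so T = P/ω = 46.6×10³ / 14.60 = 3192 N·m.
Under the same torque, τ_max = 16T/(πd³) is largest where d is smallest — segment CD (d = 122 mm).
τ_max = 16·3192/(π·(0.122)³) = 8.952×10^6 Pa.

8.95e6 Pa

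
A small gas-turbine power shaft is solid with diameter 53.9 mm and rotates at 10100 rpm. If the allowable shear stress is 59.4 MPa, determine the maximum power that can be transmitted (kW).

J = πd⁴/32 = π(0.0539)⁴/32 = 8.286×10^-7 m⁴.
T_max = τ_allow·J/r = 5.94×10^7 × 8.286×10^-7 / 0.0269 = 1826 N·m.
ω = 2π·10100/60 = 1058 rad/s, so P_max = T_max·ω = 1.932×10^6 W.

1930 kW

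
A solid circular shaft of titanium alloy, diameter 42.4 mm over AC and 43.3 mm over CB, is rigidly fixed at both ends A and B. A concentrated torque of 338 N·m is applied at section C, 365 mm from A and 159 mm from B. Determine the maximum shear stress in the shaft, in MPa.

Compatibility: T_A·a/J_AC = T_B·b/J_CB with T_A + T_B = T₀.
J_AC = 3.17×10^-7 m⁴, J_CB = 3.45×10^-7 m⁴, so T_A = T₀·(J_AC/a)/((J_AC/a)+(J_CB/b)) = 96.66 N·m, T_B = 241.3 N·m.
τ in each portion: τ_AC = 6.46×10^6 Pa, τ_CB = 1.51×10^7 Pa; maximum is in CB.
τ_max = T_CB·r/J = 241.3·0.0216/3.45×10^-7 = 1.514×10^7 Pa.

15.1 MPa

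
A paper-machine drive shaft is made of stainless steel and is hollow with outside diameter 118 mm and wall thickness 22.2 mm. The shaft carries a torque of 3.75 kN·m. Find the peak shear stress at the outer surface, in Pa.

J = π(d_o⁴ − d_i⁴)/32 = π(0.118⁴ − 0.0736⁴)/32 = 1.615×10^-5 m⁴.
τ_max = T·r/J = 3750 × 0.0590 / 1.615×10^-5 = 1.370×10^7 Pa.

1.37e7 Pa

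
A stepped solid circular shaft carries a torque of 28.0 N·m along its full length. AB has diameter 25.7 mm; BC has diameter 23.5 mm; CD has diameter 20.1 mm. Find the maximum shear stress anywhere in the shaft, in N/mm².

17.6 N/mm²

Under the same torque, τ_max = 16T/(πd³) is largest where d is smallest — segment CD (d = 20.1 mm).
τ_max = 16·28.00/(π·(0.0201)³) = 1.756×10^7 Pa.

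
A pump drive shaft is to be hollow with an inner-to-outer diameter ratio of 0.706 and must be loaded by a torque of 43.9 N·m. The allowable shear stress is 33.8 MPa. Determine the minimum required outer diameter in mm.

For a hollow shaft with d_i/d_o = 0.706: τ_max = 16T/(π d_o³ (1−k⁴)), so d_o = [16T/(π τ_allow (1−k⁴))]^(1/3) = [16·43.90/(π·3.38×10^7·0.7516)]^(1/3) = 0.02065 m.

20.6 mm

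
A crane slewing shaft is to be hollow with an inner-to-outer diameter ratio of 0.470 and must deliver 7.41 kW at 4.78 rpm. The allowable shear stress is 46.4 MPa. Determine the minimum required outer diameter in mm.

ω = 2π·4.78/60 = 0.5006 rad/s, so T = P/ω = 7.41×10³ / 0.5006 = 14800 N·m.
For a hollow shaft with d_i/d_o = 0.470: τ_max = 16T/(π d_o³ (1−k⁴)), so d_o = [16T/(π τ_allow (1−k⁴))]^(1/3) = [16·14800/(π·4.64×10^7·0.9512)]^(1/3) = 0.1195 m.

120 mm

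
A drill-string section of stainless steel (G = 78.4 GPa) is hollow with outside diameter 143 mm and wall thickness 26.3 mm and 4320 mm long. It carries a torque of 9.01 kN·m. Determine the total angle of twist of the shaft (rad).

J = π(d_o⁴ − d_i⁴)/32 = π(0.143⁴ − 0.0904⁴)/32 = 3.450×10^-5 m⁴.
θ = T·L/(G·J) = 9010 × 4.32 / (78.4×10⁹ × 3.450×10^-5) = 0.01439 rad.

0.0144 rad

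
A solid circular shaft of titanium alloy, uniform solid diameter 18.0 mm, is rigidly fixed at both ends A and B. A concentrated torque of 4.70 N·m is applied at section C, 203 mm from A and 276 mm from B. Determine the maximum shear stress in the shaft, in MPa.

With uniform GJ and both ends fixed, compatibility θ_AC = θ_CB gives T_A·a = T_B·b, together with T_A + T_B = T₀.
T_A = T₀·b/(a+b) = 4.700·276/479.0 = 2.708 N·m; T_B = 1.992 N·m.
τ in each portion: τ_AC = 2.36×10^6 Pa, τ_CB = 1.74×10^6 Pa; maximum is in AC.
τ_max = T_AC·r/J = 2.708·0.00900/1.03×10^-8 = 2.365×10^6 Pa.

2.36 MPa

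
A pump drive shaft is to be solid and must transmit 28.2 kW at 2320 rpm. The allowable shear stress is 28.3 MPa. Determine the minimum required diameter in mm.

ω = 2π·2320/60 = 242.9 rad/s, so T = P/ω = 28.2×10³ / 242.9 = 116.1 N·m.
For a solid shaft τ_max = 16T/(πd³), so d = (16T/(π τ_allow))^(1/3) = (16·116.1/(π·2.83×10^7))^(1/3) = 0.02754 m.

27.5 mm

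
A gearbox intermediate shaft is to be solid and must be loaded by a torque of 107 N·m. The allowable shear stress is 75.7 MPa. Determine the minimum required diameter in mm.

For a solid shaft τ_max = 16T/(πd³), so d = (16T/(π τ_allow))^(1/3) = (16·107.0/(π·7.57×10^7))^(1/3) = 0.01931 m.

19.3 mm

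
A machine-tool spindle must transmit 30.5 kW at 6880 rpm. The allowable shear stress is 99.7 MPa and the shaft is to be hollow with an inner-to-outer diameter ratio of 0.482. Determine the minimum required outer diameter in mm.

ω = 2π·6880/60 = 720.5 rad/s, so T = P/ω = 30.5×10³ / 720.5 = 42.33 N·m.
For a hollow shaft with d_i/d_o = 0.482: τ_max = 16T/(π d_o³ (1−k⁴)), so d_o = [16T/(π τ_allow (1−k⁴))]^(1/3) = [16·42.33/(π·9.97×10^7·0.9460)]^(1/3) = 0.01317 m.

13.2 mm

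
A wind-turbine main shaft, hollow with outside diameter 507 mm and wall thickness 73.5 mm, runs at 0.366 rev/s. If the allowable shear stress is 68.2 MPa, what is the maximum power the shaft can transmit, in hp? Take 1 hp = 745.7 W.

4010 hp

J = π(d_o⁴ − d_i⁴)/32 = π(0.507⁴ − 0.360⁴)/32 = 4.838×10^-3 m⁴.
T_max = τ_allow·J/r = 6.82×10^7 × 4.838×10^-3 / 0.254 = 1.302e6 N·m.
ω = 2π·0.366 = 2.300 rad/s, so P_max = T_max·ω = 2.993×10^6 W.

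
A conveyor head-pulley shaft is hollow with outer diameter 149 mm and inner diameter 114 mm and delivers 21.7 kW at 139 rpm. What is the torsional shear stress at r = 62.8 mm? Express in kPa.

2940 kPa

ω = 2π·139/60 = 14.56 rad/s, so T = P/ω = 21.7×10³ / 14.56 = 1491 N·m.
J = π(d_o⁴ − d_i⁴)/32 = π(0.149⁴ − 0.114⁴)/32 = 3.181×10^-5 m⁴.
Shear stress varies linearly with radius: τ = T·r/J = 1491 × 0.0628 / 3.181×10^-5 = 2.943×10^6 Pa.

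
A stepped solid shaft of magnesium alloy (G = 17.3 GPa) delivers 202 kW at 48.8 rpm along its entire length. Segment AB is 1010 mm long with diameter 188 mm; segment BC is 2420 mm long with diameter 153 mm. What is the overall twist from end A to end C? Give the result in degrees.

6.97°

ω = 2π·48.8/60 = 5.110 rad/s, so T = P/ω = 202×10³ / 5.110 = 39530 N·m.
J_AB = π(0.188)⁴/32 = 1.23×10^-4 m⁴; J_BC = π(0.153)⁴/32 = 5.38×10^-5 m⁴.
θ = (T/G)·Σ L_i/J_i = (39530/17.3×10⁹)·(1.01/1.23×10^-4 + 2.42/5.38×10^-5) = 0.1216 rad.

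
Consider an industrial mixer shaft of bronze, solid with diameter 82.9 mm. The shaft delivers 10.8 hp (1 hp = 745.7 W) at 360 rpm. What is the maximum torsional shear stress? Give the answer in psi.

277 psi

ω = 2π·360/60 = 37.70 rad/s, so T = P/ω = 10.8×745.7 / 37.70 = 213.6 N·m.
J = πd⁴/32 = π(0.0829)⁴/32 = 4.637×10^-6 m⁴.
τ_max = T·r/J = 213.6 × 0.0415 / 4.637×10^-6 = 1.910×10^6 Pa.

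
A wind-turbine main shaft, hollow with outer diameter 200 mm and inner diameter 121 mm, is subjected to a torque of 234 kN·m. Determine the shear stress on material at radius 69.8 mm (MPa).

120 MPa

J = π(d_o⁴ − d_i⁴)/32 = π(0.200⁴ − 0.121⁴)/32 = 1.360×10^-4 m⁴.
Shear stress varies linearly with radius: τ = T·r/J = 234000 × 0.0698 / 1.360×10^-4 = 1.201×10^8 Pa.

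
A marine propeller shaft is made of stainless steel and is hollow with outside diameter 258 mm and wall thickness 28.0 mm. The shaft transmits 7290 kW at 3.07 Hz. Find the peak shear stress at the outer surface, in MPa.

ω = 2π·3.07 = 19.29 rad/s, so T = P/ω = 7290×10³ / 19.29 = 377900 N·m.
J = π(d_o⁴ − d_i⁴)/32 = π(0.258⁴ − 0.202⁴)/32 = 2.715×10^-4 m⁴.
τ_max = T·r/J = 377900 × 0.129 / 2.715×10^-4 = 1.795×10^8 Pa.

180 MPa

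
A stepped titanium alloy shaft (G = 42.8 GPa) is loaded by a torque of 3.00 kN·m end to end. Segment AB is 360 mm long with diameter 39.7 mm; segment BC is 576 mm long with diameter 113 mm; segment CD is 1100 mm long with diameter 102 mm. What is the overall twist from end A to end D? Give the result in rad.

J_AB = π(0.0397)⁴/32 = 2.44×10^-7 m⁴; J_BC = π(0.113)⁴/32 = 1.60×10^-5 m⁴; J_CD = π(0.102)⁴/32 = 1.06×10^-5 m⁴.
θ = (T/G)·Σ L_i/J_i = (3000/42.8×10⁹)·(0.360/2.44×10^-7 + 0.576/1.60×10^-5 + 1.10/1.06×10^-5) = 0.1132 rad.

0.113 rad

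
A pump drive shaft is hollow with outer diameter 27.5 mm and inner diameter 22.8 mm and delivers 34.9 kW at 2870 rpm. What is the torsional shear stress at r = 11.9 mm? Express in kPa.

46700 kPa

ω = 2π·2870/60 = 300.5 rad/s, so T = P/ω = 34.9×10³ / 300.5 = 116.1 N·m.
J = π(d_o⁴ − d_i⁴)/32 = π(0.0275⁴ − 0.0228⁴)/32 = 2.962×10^-8 m⁴.
Shear stress varies linearly with radius: τ = T·r/J = 116.1 × 0.0119 / 2.962×10^-8 = 4.666×10^7 Pa.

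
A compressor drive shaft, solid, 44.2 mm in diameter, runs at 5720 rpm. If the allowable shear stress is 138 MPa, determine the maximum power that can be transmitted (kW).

1400 kW

J = πd⁴/32 = π(0.0442)⁴/32 = 3.747×10^-7 m⁴.
T_max = τ_allow·J/r = 1.38×10^8 × 3.747×10^-7 / 0.0221 = 2340 N·m.
ω = 2π·5720/60 = 599.0 rad/s, so P_max = T_max·ω = 1.402×10^6 W.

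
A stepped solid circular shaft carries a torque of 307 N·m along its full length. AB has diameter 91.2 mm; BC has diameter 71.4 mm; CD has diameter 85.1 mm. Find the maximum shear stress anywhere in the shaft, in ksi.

Under the same torque, τ_max = 16T/(πd³) is largest where d is smallest — segment BC (d = 71.4 mm).
τ_max = 16·307.0/(π·(0.0714)³) = 4.296×10^6 Pa.

0.623 ksi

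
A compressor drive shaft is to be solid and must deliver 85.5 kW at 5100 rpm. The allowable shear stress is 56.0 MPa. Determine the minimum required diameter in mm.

ω = 2π·5100/60 = 534.1 rad/s, so T = P/ω = 85.5×10³ / 534.1 = 160.1 N·m.
For a solid shaft τ_max = 16T/(πd³), so d = (16T/(π τ_allow))^(1/3) = (16·160.1/(π·5.60×10^7))^(1/3) = 0.02442 m.

24.4 mm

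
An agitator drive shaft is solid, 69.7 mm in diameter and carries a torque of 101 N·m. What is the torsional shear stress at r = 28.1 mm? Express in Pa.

J = πd⁴/32 = π(0.0697)⁴/32 = 2.317×10^-6 m⁴.
Shear stress varies linearly with radius: τ = T·r/J = 101.0 × 0.0281 / 2.317×10^-6 = 1.225×10^6 Pa.

1.22e6 Pa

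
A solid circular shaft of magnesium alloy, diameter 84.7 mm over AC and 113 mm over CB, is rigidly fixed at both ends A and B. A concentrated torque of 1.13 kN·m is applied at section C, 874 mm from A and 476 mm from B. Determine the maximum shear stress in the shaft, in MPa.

3.40 MPa

Compatibility: T_A·a/J_AC = T_B·b/J_CB with T_A + T_B = T₀.
J_AC = 5.05×10^-6 m⁴, J_CB = 1.60×10^-5 m⁴, so T_A = T₀·(J_AC/a)/((J_AC/a)+(J_CB/b)) = 165.8 N·m, T_B = 964.2 N·m.
τ in each portion: τ_AC = 1.39×10^6 Pa, τ_CB = 3.40×10^6 Pa; maximum is in CB.
τ_max = T_CB·r/J = 964.2·0.0565/1.60×10^-5 = 3.403×10^6 Pa.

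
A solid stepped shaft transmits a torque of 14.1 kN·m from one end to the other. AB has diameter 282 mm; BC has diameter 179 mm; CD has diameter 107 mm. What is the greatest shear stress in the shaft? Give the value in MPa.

Under the same torque, τ_max = 16T/(πd³) is largest where d is smallest — segment CD (d = 107 mm).
τ_max = 16·14100/(π·(0.107)³) = 5.862×10^7 Pa.

58.6 MPa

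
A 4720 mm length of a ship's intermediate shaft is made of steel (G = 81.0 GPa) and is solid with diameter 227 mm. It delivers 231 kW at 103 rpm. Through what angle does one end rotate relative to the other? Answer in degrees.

ω = 2π·103/60 = 10.79 rad/s, so T = P/ω = 231×10³ / 10.79 = 21420 N·m.
J = πd⁴/32 = π(0.227)⁴/32 = 2.607×10^-4 m⁴.
θ = T·L/(G·J) = 21420 × 4.72 / (81.0×10⁹ × 2.607×10^-4) = 4.787×10^-3 rad.

0.274°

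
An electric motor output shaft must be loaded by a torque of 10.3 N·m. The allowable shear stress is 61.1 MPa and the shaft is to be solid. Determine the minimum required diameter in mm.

For a solid shaft τ_max = 16T/(πd³), so d = (16T/(π τ_allow))^(1/3) = (16·10.30/(π·6.11×10^7))^(1/3) = 0.009504 m.

9.50 mm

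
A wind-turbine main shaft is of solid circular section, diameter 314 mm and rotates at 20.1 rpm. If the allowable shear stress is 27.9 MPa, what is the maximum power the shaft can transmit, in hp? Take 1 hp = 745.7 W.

J = πd⁴/32 = π(0.314)⁴/32 = 9.544×10^-4 m⁴.
T_max = τ_allow·J/r = 2.79×10^7 × 9.544×10^-4 / 0.157 = 169600 N·m.
ω = 2π·20.1/60 = 2.105 rad/s, so P_max = T_max·ω = 3.570×10^5 W.

479 hp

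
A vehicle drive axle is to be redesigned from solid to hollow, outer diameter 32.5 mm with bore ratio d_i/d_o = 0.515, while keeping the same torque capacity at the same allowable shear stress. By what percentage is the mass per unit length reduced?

22.9 %

Equal τ_max and T ⇒ the solid shaft needs d_s³ = d_o³(1−k⁴), so d_s = 32.5·(1−0.515⁴)^(1/3) = 31.72 mm.
Area ratio A_h/A_s = d_o²(1−k²)/d_s² = (1−k²)/(1−k⁴)^(2/3) = 0.7714.
Mass saving = 1 − 0.7714 = 22.9 %.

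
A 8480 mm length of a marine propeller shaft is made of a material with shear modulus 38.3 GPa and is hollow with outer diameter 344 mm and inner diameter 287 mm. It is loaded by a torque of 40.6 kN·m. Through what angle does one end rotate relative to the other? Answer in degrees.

0.727°

J = π(d_o⁴ − d_i⁴)/32 = π(0.344⁴ − 0.287⁴)/32 = 7.087×10^-4 m⁴.
θ = T·L/(G·J) = 40600 × 8.48 / (38.3×10⁹ × 7.087×10^-4) = 0.01268 rad.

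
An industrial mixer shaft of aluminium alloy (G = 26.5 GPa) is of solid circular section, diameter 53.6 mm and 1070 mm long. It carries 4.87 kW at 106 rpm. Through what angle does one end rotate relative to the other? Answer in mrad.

ω = 2π·106/60 = 11.10 rad/s, so T = P/ω = 4.87×10³ / 11.10 = 438.7 N·m.
J = πd⁴/32 = π(0.0536)⁴/32 = 8.103×10^-7 m⁴.
θ = T·L/(G·J) = 438.7 × 1.07 / (26.5×10⁹ × 8.103×10^-7) = 0.02186 rad.

21.9 mrad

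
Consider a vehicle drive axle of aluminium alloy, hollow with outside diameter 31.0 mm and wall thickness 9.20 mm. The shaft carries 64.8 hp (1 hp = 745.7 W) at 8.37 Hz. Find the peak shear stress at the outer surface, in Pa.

ω = 2π·8.37 = 52.59 rad/s, so T = P/ω = 64.8×745.7 / 52.59 = 918.8 N·m.
J = π(d_o⁴ − d_i⁴)/32 = π(0.0310⁴ − 0.0126⁴)/32 = 8.819×10^-8 m⁴.
τ_max = T·r/J = 918.8 × 0.0155 / 8.819×10^-8 = 1.615×10^8 Pa.

1.61e8 Pa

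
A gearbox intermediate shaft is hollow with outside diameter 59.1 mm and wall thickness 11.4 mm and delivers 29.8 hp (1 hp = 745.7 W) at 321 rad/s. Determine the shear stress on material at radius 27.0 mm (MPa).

1.82 MPa

ω = 321 rad/s, so T = P/ω = 29.8×745.7 / 321.0 = 69.23 N·m.
J = π(d_o⁴ − d_i⁴)/32 = π(0.0591⁴ − 0.0363⁴)/32 = 1.027×10^-6 m⁴.
Shear stress varies linearly with radius: τ = T·r/J = 69.23 × 0.0270 / 1.027×10^-6 = 1.820×10^6 Pa.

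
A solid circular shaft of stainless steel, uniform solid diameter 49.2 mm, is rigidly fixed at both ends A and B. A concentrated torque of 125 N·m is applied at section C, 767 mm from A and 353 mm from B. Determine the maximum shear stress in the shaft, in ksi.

0.531 ksi

With uniform GJ and both ends fixed, compatibility θ_AC = θ_CB gives T_A·a = T_B·b, together with T_A + T_B = T₀.
T_A = T₀·b/(a+b) = 125.0·353/1120 = 39.40 N·m; T_B = 85.60 N·m.
τ in each portion: τ_AC = 1.68×10^6 Pa, τ_CB = 3.66×10^6 Pa; maximum is in CB.
τ_max = T_CB·r/J = 85.60·0.0246/5.75×10^-7 = 3.661×10^6 Pa.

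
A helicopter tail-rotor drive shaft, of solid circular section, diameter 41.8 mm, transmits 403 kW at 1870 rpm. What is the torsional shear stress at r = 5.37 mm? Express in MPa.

36.9 MPa

ω = 2π·1870/60 = 195.8 rad/s, so T = P/ω = 403×10³ / 195.8 = 2058 N·m.
J = πd⁴/32 = π(0.0418)⁴/32 = 2.997×10^-7 m⁴.
Shear stress varies linearly with radius: τ = T·r/J = 2058 × 0.00537 / 2.997×10^-7 = 3.687×10^7 Pa.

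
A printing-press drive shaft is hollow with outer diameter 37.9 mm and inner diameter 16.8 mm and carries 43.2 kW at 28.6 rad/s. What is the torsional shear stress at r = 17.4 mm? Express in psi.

ω = 28.6 rad/s, so T = P/ω = 43.2×10³ / 28.60 = 1510 N·m.
J = π(d_o⁴ − d_i⁴)/32 = π(0.0379⁴ − 0.0168⁴)/32 = 1.947×10^-7 m⁴.
Shear stress varies linearly with radius: τ = T·r/J = 1510 × 0.0174 / 1.947×10^-7 = 1.350×10^8 Pa.

19600 psi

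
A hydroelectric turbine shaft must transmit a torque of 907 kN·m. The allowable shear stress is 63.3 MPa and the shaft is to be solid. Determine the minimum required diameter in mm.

For a solid shaft τ_max = 16T/(πd³), so d = (16T/(π τ_allow))^(1/3) = (16·907000/(π·6.33×10^7))^(1/3) = 0.4179 m.

418 mm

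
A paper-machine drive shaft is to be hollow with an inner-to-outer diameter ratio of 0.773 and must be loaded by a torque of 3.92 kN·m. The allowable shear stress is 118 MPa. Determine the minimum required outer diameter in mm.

64.1 mm

For a hollow shaft with d_i/d_o = 0.773: τ_max = 16T/(π d_o³ (1−k⁴)), so d_o = [16T/(π τ_allow (1−k⁴))]^(1/3) = [16·3920/(π·1.18×10^8·0.6430)]^(1/3) = 0.06408 m.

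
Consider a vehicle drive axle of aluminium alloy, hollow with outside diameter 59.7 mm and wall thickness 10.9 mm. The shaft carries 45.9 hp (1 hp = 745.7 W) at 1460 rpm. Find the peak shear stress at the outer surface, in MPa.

ω = 2π·1460/60 = 152.9 rad/s, so T = P/ω = 45.9×745.7 / 152.9 = 223.9 N·m.
J = π(d_o⁴ − d_i⁴)/32 = π(0.0597⁴ − 0.0379⁴)/32 = 1.045×10^-6 m⁴.
τ_max = T·r/J = 223.9 × 0.0299 / 1.045×10^-6 = 6.398×10^6 Pa.

6.40 MPa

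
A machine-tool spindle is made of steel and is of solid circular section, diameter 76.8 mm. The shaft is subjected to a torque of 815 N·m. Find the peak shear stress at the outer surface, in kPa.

9160 kPa

J = πd⁴/32 = π(0.0768)⁴/32 = 3.415×10^-6 m⁴.
τ_max = T·r/J = 815.0 × 0.0384 / 3.415×10^-6 = 9.163×10^6 Pa.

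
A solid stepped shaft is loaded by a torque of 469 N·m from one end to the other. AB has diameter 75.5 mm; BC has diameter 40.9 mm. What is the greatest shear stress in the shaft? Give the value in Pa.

Under the same torque, τ_max = 16T/(πd³) is largest where d is smallest — segment BC (d = 40.9 mm).
τ_max = 16·469.0/(π·(0.0409)³) = 3.491×10^7 Pa.

3.49e7 Pa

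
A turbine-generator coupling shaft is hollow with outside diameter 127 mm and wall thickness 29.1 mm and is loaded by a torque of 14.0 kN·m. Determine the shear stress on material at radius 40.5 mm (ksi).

3.52 ksi

J = π(d_o⁴ − d_i⁴)/32 = π(0.127⁴ − 0.0688⁴)/32 = 2.334×10^-5 m⁴.
Shear stress varies linearly with radius: τ = T·r/J = 14000 × 0.0405 / 2.334×10^-5 = 2.429×10^7 Pa.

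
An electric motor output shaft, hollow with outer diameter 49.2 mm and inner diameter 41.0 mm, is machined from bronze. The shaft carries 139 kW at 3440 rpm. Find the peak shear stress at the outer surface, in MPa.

ω = 2π·3440/60 = 360.2 rad/s, so T = P/ω = 139×10³ / 360.2 = 385.9 N·m.
J = π(d_o⁴ − d_i⁴)/32 = π(0.0492⁴ − 0.0410⁴)/32 = 2.978×10^-7 m⁴.
τ_max = T·r/J = 385.9 × 0.0246 / 2.978×10^-7 = 3.187×10^7 Pa.

31.9 MPa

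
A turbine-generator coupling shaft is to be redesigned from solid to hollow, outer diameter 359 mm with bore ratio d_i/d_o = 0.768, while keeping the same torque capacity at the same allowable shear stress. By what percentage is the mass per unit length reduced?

45.5 %

Equal τ_max and T ⇒ the solid shaft needs d_s³ = d_o³(1−k⁴), so d_s = 359·(1−0.768⁴)^(1/3) = 311.3 mm.
Area ratio A_h/A_s = d_o²(1−k²)/d_s² = (1−k²)/(1−k⁴)^(2/3) = 0.5455.
Mass saving = 1 − 0.5455 = 45.5 %.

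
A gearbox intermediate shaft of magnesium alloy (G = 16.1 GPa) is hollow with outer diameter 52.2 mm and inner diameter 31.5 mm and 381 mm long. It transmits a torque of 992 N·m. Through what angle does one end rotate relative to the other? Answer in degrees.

J = π(d_o⁴ − d_i⁴)/32 = π(0.0522⁴ − 0.0315⁴)/32 = 6.323×10^-7 m⁴.
θ = T·L/(G·J) = 992.0 × 0.381 / (16.1×10⁹ × 6.323×10^-7) = 0.03713 rad.

2.13°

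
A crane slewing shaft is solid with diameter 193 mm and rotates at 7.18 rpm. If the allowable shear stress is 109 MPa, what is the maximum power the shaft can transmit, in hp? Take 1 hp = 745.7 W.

J = πd⁴/32 = π(0.193)⁴/32 = 1.362×10^-4 m⁴.
T_max = τ_allow·J/r = 1.09×10^8 × 1.362×10^-4 / 0.0965 = 153900 N·m.
ω = 2π·7.18/60 = 0.7519 rad/s, so P_max = T_max·ω = 1.157×10^5 W.

155 hp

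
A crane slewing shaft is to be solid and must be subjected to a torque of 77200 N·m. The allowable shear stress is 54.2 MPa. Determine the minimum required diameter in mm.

194 mm

For a solid shaft τ_max = 16T/(πd³), so d = (16T/(π τ_allow))^(1/3) = (16·77200/(π·5.42×10^7))^(1/3) = 0.1936 m.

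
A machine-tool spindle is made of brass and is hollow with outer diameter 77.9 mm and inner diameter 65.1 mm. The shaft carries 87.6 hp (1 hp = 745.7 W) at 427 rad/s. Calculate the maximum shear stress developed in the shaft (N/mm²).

ω = 427 rad/s, so T = P/ω = 87.6×745.7 / 427.0 = 153.0 N·m.
J = π(d_o⁴ − d_i⁴)/32 = π(0.0779⁴ − 0.0651⁴)/32 = 1.852×10^-6 m⁴.
τ_max = T·r/J = 153.0 × 0.0390 / 1.852×10^-6 = 3.217×10^6 Pa.

3.22 N/mm²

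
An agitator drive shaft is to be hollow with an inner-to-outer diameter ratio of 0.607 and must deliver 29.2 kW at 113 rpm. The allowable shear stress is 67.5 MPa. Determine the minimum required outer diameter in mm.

59.9 mm

ω = 2π·113/60 = 11.83 rad/s, so T = P/ω = 29.2×10³ / 11.83 = 2468 N·m.
For a hollow shaft with d_i/d_o = 0.607: τ_max = 16T/(π d_o³ (1−k⁴)), so d_o = [16T/(π τ_allow (1−k⁴))]^(1/3) = [16·2468/(π·6.75×10^7·0.8642)]^(1/3) = 0.05995 m.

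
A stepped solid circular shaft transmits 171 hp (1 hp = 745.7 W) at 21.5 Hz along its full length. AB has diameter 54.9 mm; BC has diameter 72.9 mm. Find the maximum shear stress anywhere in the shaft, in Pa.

2.91e7 Pa

ω = 2π·21.5 = 135.1 rad/s, so T = P/ω = 171×745.7 / 135.1 = 943.9 N·m.
Under the same torque, τ_max = 16T/(πd³) is largest where d is smallest — segment AB (d = 54.9 mm).
τ_max = 16·943.9/(π·(0.0549)³) = 2.905×10^7 Pa.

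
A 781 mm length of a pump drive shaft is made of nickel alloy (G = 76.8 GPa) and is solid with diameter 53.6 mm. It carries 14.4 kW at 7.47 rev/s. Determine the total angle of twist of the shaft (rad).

0.00385 rad

ω = 2π·7.47 = 46.94 rad/s, so T = P/ω = 14.4×10³ / 46.94 = 306.8 N·m.
J = πd⁴/32 = π(0.0536)⁴/32 = 8.103×10^-7 m⁴.
θ = T·L/(G·J) = 306.8 × 0.781 / (76.8×10⁹ × 8.103×10^-7) = 3.850×10^-3 rad.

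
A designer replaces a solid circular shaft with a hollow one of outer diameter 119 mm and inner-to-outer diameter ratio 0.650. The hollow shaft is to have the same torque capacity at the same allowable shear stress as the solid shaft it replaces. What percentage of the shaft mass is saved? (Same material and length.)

Equal τ_max and T ⇒ the solid shaft needs d_s³ = d_o³(1−k⁴), so d_s = 119·(1−0.650⁴)^(1/3) = 111.5 mm.
Area ratio A_h/A_s = d_o²(1−k²)/d_s² = (1−k²)/(1−k⁴)^(2/3) = 0.6584.
Mass saving = 1 − 0.6584 = 34.2 %.

34.2 %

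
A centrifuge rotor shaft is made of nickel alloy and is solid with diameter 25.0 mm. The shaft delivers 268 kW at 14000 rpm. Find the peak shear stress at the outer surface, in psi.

ω = 2π·14000/60 = 1466 rad/s, so T = P/ω = 268×10³ / 1466 = 182.8 N·m.
J = πd⁴/32 = π(0.0250)⁴/32 = 3.835×10^-8 m⁴.
τ_max = T·r/J = 182.8 × 0.0125 / 3.835×10^-8 = 5.958×10^7 Pa.

8640 psi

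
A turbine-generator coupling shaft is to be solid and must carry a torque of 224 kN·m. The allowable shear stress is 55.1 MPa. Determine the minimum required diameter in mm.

275 mm

For a solid shaft τ_max = 16T/(πd³), so d = (16T/(π τ_allow))^(1/3) = (16·224000/(π·5.51×10^7))^(1/3) = 0.2746 m.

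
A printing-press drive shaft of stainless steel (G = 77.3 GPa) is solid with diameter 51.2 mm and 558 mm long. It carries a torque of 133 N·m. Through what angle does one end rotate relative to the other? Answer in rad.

0.00142 rad

J = πd⁴/32 = π(0.0512)⁴/32 = 6.747×10^-7 m⁴.
θ = T·L/(G·J) = 133.0 × 0.558 / (77.3×10⁹ × 6.747×10^-7) = 1.423×10^-3 rad.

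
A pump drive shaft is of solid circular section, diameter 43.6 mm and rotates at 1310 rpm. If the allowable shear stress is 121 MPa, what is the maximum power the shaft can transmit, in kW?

270 kW

J = πd⁴/32 = π(0.0436)⁴/32 = 3.548×10^-7 m⁴.
T_max = τ_allow·J/r = 1.21×10^8 × 3.548×10^-7 / 0.0218 = 1969 N·m.
ω = 2π·1310/60 = 137.2 rad/s, so P_max = T_max·ω = 2.701×10^5 W.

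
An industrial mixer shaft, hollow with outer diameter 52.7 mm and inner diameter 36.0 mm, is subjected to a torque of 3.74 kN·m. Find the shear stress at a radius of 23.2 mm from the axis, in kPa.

J = π(d_o⁴ − d_i⁴)/32 = π(0.0527⁴ − 0.0360⁴)/32 = 5.924×10^-7 m⁴.
Shear stress varies linearly with radius: τ = T·r/J = 3740 × 0.0232 / 5.924×10^-7 = 1.465×10^8 Pa.

146000 kPa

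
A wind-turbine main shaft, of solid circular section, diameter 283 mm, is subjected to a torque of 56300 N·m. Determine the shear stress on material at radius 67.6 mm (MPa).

6.04 MPa

J = πd⁴/32 = π(0.283)⁴/32 = 6.297×10^-4 m⁴.
Shear stress varies linearly with radius: τ = T·r/J = 56300 × 0.0676 / 6.297×10^-4 = 6.044×10^6 Pa.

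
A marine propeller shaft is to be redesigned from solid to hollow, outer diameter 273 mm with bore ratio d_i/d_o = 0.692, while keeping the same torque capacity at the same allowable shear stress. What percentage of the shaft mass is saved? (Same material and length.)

38.0 %

Equal τ_max and T ⇒ the solid shaft needs d_s³ = d_o³(1−k⁴), so d_s = 273·(1−0.692⁴)^(1/3) = 250.3 mm.
Area ratio A_h/A_s = d_o²(1−k²)/d_s² = (1−k²)/(1−k⁴)^(2/3) = 0.6200.
Mass saving = 1 − 0.6200 = 38.0 %.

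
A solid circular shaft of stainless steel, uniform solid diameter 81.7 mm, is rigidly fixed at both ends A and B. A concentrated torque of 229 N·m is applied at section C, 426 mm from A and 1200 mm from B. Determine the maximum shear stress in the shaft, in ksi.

0.229 ksi

With uniform GJ and both ends fixed, compatibility θ_AC = θ_CB gives T_A·a = T_B·b, together with T_A + T_B = T₀.
T_A = T₀·b/(a+b) = 229.0·1200/1626 = 169.0 N·m; T_B = 60.00 N·m.
τ in each portion: τ_AC = 1.58×10^6 Pa, τ_CB = 5.60×10^5 Pa; maximum is in AC.
τ_max = T_AC·r/J = 169.0·0.0409/4.37×10^-6 = 1.578×10^6 Pa.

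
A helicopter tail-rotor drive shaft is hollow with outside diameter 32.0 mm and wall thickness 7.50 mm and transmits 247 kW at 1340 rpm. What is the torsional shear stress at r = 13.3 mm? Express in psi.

35800 psi

ω = 2π·1340/60 = 140.3 rad/s, so T = P/ω = 247×10³ / 140.3 = 1760 N·m.
J = π(d_o⁴ − d_i⁴)/32 = π(0.0320⁴ − 0.0170⁴)/32 = 9.474×10^-8 m⁴.
Shear stress varies linearly with radius: τ = T·r/J = 1760 × 0.0133 / 9.474×10^-8 = 2.471×10^8 Pa.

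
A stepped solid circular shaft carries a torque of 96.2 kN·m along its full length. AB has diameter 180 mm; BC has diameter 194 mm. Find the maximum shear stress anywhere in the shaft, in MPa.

84.0 MPa

Under the same torque, τ_max = 16T/(πd³) is largest where d is smallest — segment AB (d = 180 mm).
τ_max = 16·96200/(π·(0.180)³) = 8.401×10^7 Pa.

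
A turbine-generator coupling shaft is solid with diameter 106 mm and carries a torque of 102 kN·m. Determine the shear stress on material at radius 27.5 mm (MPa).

226 MPa

J = πd⁴/32 = π(0.106)⁴/32 = 1.239×10^-5 m⁴.
Shear stress varies linearly with radius: τ = T·r/J = 102000 × 0.0275 / 1.239×10^-5 = 2.263×10^8 Pa.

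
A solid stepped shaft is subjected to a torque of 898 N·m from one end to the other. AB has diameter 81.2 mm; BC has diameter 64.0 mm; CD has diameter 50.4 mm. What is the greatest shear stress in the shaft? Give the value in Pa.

3.57e7 Pa

Under the same torque, τ_max = 16T/(πd³) is largest where d is smallest — segment CD (d = 50.4 mm).
τ_max = 16·898.0/(π·(0.0504)³) = 3.572×10^7 Pa.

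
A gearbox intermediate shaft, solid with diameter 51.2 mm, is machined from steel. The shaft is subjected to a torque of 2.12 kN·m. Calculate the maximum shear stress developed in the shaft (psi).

J = πd⁴/32 = π(0.0512)⁴/32 = 6.747×10^-7 m⁴.
τ_max = T·r/J = 2120 × 0.0256 / 6.747×10^-7 = 8.044×10^7 Pa.

11700 psi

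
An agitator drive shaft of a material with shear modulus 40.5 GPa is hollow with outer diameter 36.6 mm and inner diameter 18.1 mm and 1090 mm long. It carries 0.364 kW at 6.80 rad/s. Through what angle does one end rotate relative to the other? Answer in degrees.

0.498°

ω = 6.80 rad/s, so T = P/ω = 0.364×10³ / 6.800 = 53.53 N·m.
J = π(d_o⁴ − d_i⁴)/32 = π(0.0366⁴ − 0.0181⁴)/32 = 1.656×10^-7 m⁴.
θ = T·L/(G·J) = 53.53 × 1.09 / (40.5×10⁹ × 1.656×10^-7) = 8.698×10^-3 rad.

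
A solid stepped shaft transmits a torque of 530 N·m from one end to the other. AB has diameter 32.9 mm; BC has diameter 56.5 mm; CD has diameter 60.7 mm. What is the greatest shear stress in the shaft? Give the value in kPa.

Under the same torque, τ_max = 16T/(πd³) is largest where d is smallest — segment AB (d = 32.9 mm).
τ_max = 16·530.0/(π·(0.0329)³) = 7.580×10^7 Pa.

75800 kPa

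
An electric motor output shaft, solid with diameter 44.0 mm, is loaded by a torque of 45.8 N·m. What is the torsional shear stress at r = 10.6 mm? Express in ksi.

J = πd⁴/32 = π(0.0440)⁴/32 = 3.680×10^-7 m⁴.
Shear stress varies linearly with radius: τ = T·r/J = 45.80 × 0.0106 / 3.680×10^-7 = 1.319×10^6 Pa.

0.191 ksi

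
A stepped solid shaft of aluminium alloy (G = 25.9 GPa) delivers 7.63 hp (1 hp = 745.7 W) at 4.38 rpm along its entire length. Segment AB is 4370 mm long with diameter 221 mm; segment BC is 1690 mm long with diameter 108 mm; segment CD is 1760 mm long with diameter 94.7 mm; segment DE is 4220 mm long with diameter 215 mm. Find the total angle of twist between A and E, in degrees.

ω = 2π·4.38/60 = 0.4587 rad/s, so T = P/ω = 7.63×745.7 / 0.4587 = 12400 N·m.
J_AB = π(0.221)⁴/32 = 2.34×10^-4 m⁴; J_BC = π(0.108)⁴/32 = 1.34×10^-5 m⁴; J_CD = π(0.0947)⁴/32 = 7.90×10^-6 m⁴; J_DE = π(0.215)⁴/32 = 2.10×10^-4 m⁴.
θ = (T/G)·Σ L_i/J_i = (12400/25.9×10⁹)·(4.37/2.34×10^-4 + 1.69/1.34×10^-5 + 1.76/7.90×10^-6 + 4.22/2.10×10^-4) = 0.1859 rad.

10.7°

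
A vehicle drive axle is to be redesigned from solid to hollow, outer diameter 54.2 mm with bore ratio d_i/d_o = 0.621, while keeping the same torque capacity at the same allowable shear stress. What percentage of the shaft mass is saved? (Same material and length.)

31.6 %

Equal τ_max and T ⇒ the solid shaft needs d_s³ = d_o³(1−k⁴), so d_s = 54.2·(1−0.621⁴)^(1/3) = 51.37 mm.
Area ratio A_h/A_s = d_o²(1−k²)/d_s² = (1−k²)/(1−k⁴)^(2/3) = 0.6840.
Mass saving = 1 − 0.6840 = 31.6 %.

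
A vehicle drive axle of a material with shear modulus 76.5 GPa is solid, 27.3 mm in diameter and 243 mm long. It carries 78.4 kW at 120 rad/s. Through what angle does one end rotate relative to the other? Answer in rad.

0.0381 rad

ω = 120 rad/s, so T = P/ω = 78.4×10³ / 120.0 = 653.3 N·m.
J = πd⁴/32 = π(0.0273)⁴/32 = 5.453×10^-8 m⁴.
θ = T·L/(G·J) = 653.3 × 0.243 / (76.5×10⁹ × 5.453×10^-8) = 0.03806 rad.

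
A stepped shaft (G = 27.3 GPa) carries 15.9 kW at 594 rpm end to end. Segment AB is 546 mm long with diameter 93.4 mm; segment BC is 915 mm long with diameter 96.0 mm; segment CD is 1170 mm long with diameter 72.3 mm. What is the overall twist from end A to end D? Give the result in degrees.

0.332°

ω = 2π·594/60 = 62.20 rad/s, so T = P/ω = 15.9×10³ / 62.20 = 255.6 N·m.
J_AB = π(0.0934)⁴/32 = 7.47×10^-6 m⁴; J_BC = π(0.0960)⁴/32 = 8.34×10^-6 m⁴; J_CD = π(0.0723)⁴/32 = 2.68×10^-6 m⁴.
θ = (T/G)·Σ L_i/J_i = (255.6/27.3×10⁹)·(0.546/7.47×10^-6 + 0.915/8.34×10^-6 + 1.17/2.68×10^-6) = 5.795×10^-3 rad.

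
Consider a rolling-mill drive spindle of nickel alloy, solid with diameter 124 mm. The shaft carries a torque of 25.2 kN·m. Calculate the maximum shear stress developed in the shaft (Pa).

J = πd⁴/32 = π(0.124)⁴/32 = 2.321×10^-5 m⁴.
τ_max = T·r/J = 25200 × 0.0620 / 2.321×10^-5 = 6.731×10^7 Pa.

6.73e7 Pa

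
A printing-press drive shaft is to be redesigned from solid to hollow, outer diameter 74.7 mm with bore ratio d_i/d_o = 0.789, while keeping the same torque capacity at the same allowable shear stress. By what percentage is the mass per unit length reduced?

47.7 %

Equal τ_max and T ⇒ the solid shaft needs d_s³ = d_o³(1−k⁴), so d_s = 74.7·(1−0.789⁴)^(1/3) = 63.44 mm.
Area ratio A_h/A_s = d_o²(1−k²)/d_s² = (1−k²)/(1−k⁴)^(2/3) = 0.5234.
Mass saving = 1 − 0.5234 = 47.7 %.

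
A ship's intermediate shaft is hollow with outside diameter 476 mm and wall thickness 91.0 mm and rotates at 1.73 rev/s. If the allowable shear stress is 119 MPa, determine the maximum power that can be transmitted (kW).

J = π(d_o⁴ − d_i⁴)/32 = π(0.476⁴ − 0.294⁴)/32 = 4.306×10^-3 m⁴.
T_max = τ_allow·J/r = 1.19×10^8 × 4.306×10^-3 / 0.238 = 2.153e6 N·m.
ω = 2π·1.73 = 10.87 rad/s, so P_max = T_max·ω = 2.341×10^7 W.

23400 kW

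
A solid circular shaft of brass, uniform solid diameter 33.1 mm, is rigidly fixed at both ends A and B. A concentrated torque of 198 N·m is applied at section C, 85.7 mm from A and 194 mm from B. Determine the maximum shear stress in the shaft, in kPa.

19300 kPa

With uniform GJ and both ends fixed, compatibility θ_AC = θ_CB gives T_A·a = T_B·b, together with T_A + T_B = T₀.
T_A = T₀·b/(a+b) = 198.0·194/279.7 = 137.3 N·m; T_B = 60.67 N·m.
τ in each portion: τ_AC = 1.93×10^7 Pa, τ_CB = 8.52×10^6 Pa; maximum is in AC.
τ_max = T_AC·r/J = 137.3·0.0166/1.18×10^-7 = 1.929×10^7 Pa.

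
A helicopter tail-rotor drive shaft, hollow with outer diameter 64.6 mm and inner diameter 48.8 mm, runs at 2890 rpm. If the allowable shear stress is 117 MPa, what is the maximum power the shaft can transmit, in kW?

1260 kW

J = π(d_o⁴ − d_i⁴)/32 = π(0.0646⁴ − 0.0488⁴)/32 = 1.153×10^-6 m⁴.
T_max = τ_allow·J/r = 1.17×10^8 × 1.153×10^-6 / 0.0323 = 4176 N·m.
ω = 2π·2890/60 = 302.6 rad/s, so P_max = T_max·ω = 1.264×10^6 W.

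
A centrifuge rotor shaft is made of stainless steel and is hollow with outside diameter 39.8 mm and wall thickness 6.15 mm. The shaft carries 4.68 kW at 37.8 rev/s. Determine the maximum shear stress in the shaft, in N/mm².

2.06 N/mm²

ω = 2π·37.8 = 237.5 rad/s, so T = P/ω = 4.68×10³ / 237.5 = 19.70 N·m.
J = π(d_o⁴ − d_i⁴)/32 = π(0.0398⁴ − 0.0275⁴)/32 = 1.902×10^-7 m⁴.
τ_max = T·r/J = 19.70 × 0.0199 / 1.902×10^-7 = 2.062×10^6 Pa.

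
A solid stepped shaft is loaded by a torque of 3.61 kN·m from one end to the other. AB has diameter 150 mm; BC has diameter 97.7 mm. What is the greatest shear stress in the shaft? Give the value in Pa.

Under the same torque, τ_max = 16T/(πd³) is largest where d is smallest — segment BC (d = 97.7 mm).
τ_max = 16·3610/(π·(0.0977)³) = 1.971×10^7 Pa.

1.97e7 Pa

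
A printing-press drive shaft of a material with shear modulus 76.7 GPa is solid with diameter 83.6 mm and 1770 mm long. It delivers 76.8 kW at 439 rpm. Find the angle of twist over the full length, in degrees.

ω = 2π·439/60 = 45.97 rad/s, so T = P/ω = 76.8×10³ / 45.97 = 1671 N·m.
J = πd⁴/32 = π(0.0836)⁴/32 = 4.795×10^-6 m⁴.
θ = T·L/(G·J) = 1671 × 1.77 / (76.7×10⁹ × 4.795×10^-6) = 8.039×10^-3 rad.

0.461°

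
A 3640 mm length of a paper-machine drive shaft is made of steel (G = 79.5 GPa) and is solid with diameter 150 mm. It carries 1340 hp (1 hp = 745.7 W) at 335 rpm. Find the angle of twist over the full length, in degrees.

ω = 2π·335/60 = 35.08 rad/s, so T = P/ω = 1340×745.7 / 35.08 = 28480 N·m.
J = πd⁴/32 = π(0.150)⁴/32 = 4.970×10^-5 m⁴.
θ = T·L/(G·J) = 28480 × 3.64 / (79.5×10⁹ × 4.970×10^-5) = 0.02624 rad.

1.50°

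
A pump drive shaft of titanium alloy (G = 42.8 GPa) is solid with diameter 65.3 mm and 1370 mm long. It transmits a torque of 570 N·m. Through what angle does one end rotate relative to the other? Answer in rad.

0.0102 rad

J = πd⁴/32 = π(0.0653)⁴/32 = 1.785×10^-6 m⁴.
θ = T·L/(G·J) = 570.0 × 1.37 / (42.8×10⁹ × 1.785×10^-6) = 0.01022 rad.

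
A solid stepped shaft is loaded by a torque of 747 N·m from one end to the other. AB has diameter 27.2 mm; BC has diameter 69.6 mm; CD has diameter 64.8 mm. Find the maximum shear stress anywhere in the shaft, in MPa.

Under the same torque, τ_max = 16T/(πd³) is largest where d is smallest — segment AB (d = 27.2 mm).
τ_max = 16·747.0/(π·(0.0272)³) = 1.891×10^8 Pa.

189 MPa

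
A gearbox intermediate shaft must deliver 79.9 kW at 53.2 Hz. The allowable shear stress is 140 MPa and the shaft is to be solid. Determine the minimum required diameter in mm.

ω = 2π·53.2 = 334.3 rad/s, so T = P/ω = 79.9×10³ / 334.3 = 239.0 N·m.
For a solid shaft τ_max = 16T/(πd³), so d = (16T/(π τ_allow))^(1/3) = (16·239.0/(π·1.40×10^8))^(1/3) = 0.02056 m.

20.6 mm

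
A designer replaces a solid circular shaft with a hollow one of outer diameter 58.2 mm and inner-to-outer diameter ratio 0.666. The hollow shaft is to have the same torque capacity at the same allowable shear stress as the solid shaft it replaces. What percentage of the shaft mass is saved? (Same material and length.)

35.6 %

Equal τ_max and T ⇒ the solid shaft needs d_s³ = d_o³(1−k⁴), so d_s = 58.2·(1−0.666⁴)^(1/3) = 54.10 mm.
Area ratio A_h/A_s = d_o²(1−k²)/d_s² = (1−k²)/(1−k⁴)^(2/3) = 0.6439.
Mass saving = 1 − 0.6439 = 35.6 %.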